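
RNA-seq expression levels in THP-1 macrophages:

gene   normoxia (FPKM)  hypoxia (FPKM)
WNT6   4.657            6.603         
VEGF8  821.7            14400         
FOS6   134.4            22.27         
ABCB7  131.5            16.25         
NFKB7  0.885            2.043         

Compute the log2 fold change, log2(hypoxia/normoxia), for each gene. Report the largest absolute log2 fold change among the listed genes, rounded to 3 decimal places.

log2(6.603/4.657) = 0.504  (WNT6)
log2(14400/821.7) = 4.131  (VEGF8)
log2(22.27/134.4) = -2.593  (FOS6)
log2(16.25/131.5) = -3.017  (ABCB7)
log2(2.043/0.885) = 1.207  (NFKB7)
The largest magnitude belongs to VEGF8.

4.131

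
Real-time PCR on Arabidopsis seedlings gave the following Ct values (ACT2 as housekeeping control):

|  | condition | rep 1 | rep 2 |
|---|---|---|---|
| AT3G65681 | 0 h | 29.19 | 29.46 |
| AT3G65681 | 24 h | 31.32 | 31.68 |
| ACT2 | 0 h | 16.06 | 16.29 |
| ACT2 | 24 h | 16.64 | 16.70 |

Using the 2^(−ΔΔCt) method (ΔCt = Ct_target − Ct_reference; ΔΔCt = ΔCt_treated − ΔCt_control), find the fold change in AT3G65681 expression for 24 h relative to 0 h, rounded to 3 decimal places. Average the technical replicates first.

Mean Ct: AT3G65681 0 h 29.325; AT3G65681 24 h 31.500; ACT2 0 h 16.175; ACT2 24 h 16.670
ΔCt(0 h) = 29.325 − 16.175 = 13.150
ΔCt(24 h) = 31.500 − 16.670 = 14.830
ΔΔCt = 14.830 − 13.150 = 1.680
Fold change = 2^(−1.680) = 0.3121

0.312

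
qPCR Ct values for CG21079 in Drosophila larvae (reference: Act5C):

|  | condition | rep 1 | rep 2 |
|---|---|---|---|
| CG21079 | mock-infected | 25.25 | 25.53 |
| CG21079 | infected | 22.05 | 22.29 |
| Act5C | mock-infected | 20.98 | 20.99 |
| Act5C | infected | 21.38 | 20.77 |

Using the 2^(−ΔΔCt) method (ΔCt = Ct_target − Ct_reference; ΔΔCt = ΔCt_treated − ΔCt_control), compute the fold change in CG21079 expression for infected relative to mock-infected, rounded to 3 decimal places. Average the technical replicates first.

Mean Ct: CG21079 mock-infected 25.390; CG21079 infected 22.170; Act5C mock-infected 20.985; Act5C infected 21.075
ΔCt(mock-infected) = 25.390 − 20.985 = 4.405
ΔCt(infected) = 22.170 − 21.075 = 1.095
ΔΔCt = 1.095 − 4.405 = -3.310
Fold change = 2^(−(-3.310)) = 2^3.310 = 9.9177

9.918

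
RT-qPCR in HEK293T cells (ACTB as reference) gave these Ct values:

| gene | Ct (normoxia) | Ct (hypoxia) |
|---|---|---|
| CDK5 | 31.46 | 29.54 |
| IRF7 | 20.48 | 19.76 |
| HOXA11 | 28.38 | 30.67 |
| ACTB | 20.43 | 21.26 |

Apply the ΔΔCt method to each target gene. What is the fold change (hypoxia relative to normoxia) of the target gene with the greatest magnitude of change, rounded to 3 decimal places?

CDK5: ΔΔCt = (29.54−21.26) − (31.46−20.43) = 8.28 − 11.03 = -2.75; fold change = 2^2.75 = 6.727
IRF7: ΔΔCt = (19.76−21.26) − (20.48−20.43) = -1.50 − 0.05 = -1.55; fold change = 2^1.55 = 2.928
HOXA11: ΔΔCt = (30.67−21.26) − (28.38−20.43) = 9.41 − 7.95 = 1.46; fold change = 2^-1.46 = 0.363
CDK5 has the largest |ΔΔCt| = 2.75.

6.727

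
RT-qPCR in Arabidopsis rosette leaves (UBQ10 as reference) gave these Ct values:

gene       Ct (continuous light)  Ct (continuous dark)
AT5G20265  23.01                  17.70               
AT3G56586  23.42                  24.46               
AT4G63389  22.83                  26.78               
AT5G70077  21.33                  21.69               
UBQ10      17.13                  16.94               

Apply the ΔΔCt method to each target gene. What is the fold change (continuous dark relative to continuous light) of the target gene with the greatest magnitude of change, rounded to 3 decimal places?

AT5G20265: ΔΔCt = (17.70−16.94) − (23.01−17.13) = 0.76 − 5.88 = -5.12; fold change = 2^5.12 = 34.776
AT3G56586: ΔΔCt = (24.46−16.94) − (23.42−17.13) = 7.52 − 6.29 = 1.23; fold change = 2^-1.23 = 0.426
AT4G63389: ΔΔCt = (26.78−16.94) − (22.83−17.13) = 9.84 − 5.70 = 4.14; fold change = 2^-4.14 = 0.057
AT5G70077: ΔΔCt = (21.69−16.94) − (21.33−17.13) = 4.75 − 4.20 = 0.55; fold change = 2^-0.55 = 0.683
AT5G20265 has the largest |ΔΔCt| = 5.12.

34.776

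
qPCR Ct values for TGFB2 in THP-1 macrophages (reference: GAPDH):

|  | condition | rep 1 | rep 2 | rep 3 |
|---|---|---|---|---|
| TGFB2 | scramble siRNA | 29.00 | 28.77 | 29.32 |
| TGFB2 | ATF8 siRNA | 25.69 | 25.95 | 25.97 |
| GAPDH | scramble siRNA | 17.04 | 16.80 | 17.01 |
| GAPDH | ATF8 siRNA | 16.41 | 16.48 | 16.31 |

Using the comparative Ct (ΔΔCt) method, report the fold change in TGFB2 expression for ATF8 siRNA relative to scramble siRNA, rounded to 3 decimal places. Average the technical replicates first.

6.105

Mean Ct: TGFB2 scramble siRNA 29.030; TGFB2 ATF8 siRNA 25.870; GAPDH scramble siRNA 16.950; GAPDH ATF8 siRNA 16.400
ΔCt(scramble siRNA) = 29.030 − 16.950 = 12.080
ΔCt(ATF8 siRNA) = 25.870 − 16.400 = 9.470
ΔΔCt = 9.470 − 12.080 = -2.610
Fold change = 2^(−(-2.610)) = 2^2.610 = 6.1050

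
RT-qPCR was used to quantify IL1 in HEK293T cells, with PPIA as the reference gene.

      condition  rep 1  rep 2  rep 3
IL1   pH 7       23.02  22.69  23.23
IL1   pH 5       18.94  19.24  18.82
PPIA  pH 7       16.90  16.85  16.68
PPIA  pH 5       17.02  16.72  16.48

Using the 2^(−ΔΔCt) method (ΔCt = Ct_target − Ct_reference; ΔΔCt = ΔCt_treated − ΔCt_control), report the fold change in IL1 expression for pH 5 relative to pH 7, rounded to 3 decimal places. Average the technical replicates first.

Mean Ct: IL1 pH 7 22.980; IL1 pH 5 19.000; PPIA pH 7 16.810; PPIA pH 5 16.740
ΔCt(pH 7) = 22.980 − 16.810 = 6.170
ΔCt(pH 5) = 19.000 − 16.740 = 2.260
ΔΔCt = 2.260 − 6.170 = -3.910
Fold change = 2^(−(-3.910)) = 2^3.910 = 15.0324

15.032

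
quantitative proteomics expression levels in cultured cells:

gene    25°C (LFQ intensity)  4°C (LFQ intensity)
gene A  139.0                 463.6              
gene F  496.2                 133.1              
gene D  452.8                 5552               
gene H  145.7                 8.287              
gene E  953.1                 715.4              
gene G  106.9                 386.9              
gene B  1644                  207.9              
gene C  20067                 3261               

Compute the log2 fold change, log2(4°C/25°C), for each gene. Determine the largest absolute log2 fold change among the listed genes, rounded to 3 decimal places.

log2(463.6/139.0) = 1.738  (gene A)
log2(133.1/496.2) = -1.898  (gene F)
log2(5552/452.8) = 3.616  (gene D)
log2(8.287/145.7) = -4.136  (gene H)
log2(715.4/953.1) = -0.414  (gene E)
log2(386.9/106.9) = 1.856  (gene G)
log2(207.9/1644) = -2.983  (gene B)
log2(3261/20067) = -2.621  (gene C)
The largest magnitude belongs to gene H.

4.136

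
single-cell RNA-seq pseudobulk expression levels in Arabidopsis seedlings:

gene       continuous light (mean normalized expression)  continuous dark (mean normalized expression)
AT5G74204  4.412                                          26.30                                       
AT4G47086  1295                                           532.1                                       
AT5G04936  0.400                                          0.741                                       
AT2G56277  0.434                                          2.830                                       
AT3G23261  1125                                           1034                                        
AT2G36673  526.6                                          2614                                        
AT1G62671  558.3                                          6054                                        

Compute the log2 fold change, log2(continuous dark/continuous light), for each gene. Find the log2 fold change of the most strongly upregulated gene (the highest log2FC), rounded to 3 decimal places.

3.439

log2(26.30/4.412) = 2.576  (AT5G74204)
log2(532.1/1295) = -1.283  (AT4G47086)
log2(0.741/0.400) = 0.889  (AT5G04936)
log2(2.830/0.434) = 2.705  (AT2G56277)
log2(1034/1125) = -0.122  (AT3G23261)
log2(2614/526.6) = 2.311  (AT2G36673)
log2(6054/558.3) = 3.439  (AT1G62671)
AT1G62671 is most strongly upregulated.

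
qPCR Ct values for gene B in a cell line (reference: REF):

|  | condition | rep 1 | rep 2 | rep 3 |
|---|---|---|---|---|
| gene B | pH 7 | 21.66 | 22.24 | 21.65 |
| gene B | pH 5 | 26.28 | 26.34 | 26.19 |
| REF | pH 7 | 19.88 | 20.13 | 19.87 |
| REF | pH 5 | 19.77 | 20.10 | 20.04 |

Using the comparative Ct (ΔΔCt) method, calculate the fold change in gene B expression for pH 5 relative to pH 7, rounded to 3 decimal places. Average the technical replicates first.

0.047

Mean Ct: gene B pH 7 21.850; gene B pH 5 26.270; REF pH 7 19.960; REF pH 5 19.970
ΔCt(pH 7) = 21.850 − 19.960 = 1.890
ΔCt(pH 5) = 26.270 − 19.970 = 6.300
ΔΔCt = 6.300 − 1.890 = 4.410
Fold change = 2^(−4.410) = 0.0470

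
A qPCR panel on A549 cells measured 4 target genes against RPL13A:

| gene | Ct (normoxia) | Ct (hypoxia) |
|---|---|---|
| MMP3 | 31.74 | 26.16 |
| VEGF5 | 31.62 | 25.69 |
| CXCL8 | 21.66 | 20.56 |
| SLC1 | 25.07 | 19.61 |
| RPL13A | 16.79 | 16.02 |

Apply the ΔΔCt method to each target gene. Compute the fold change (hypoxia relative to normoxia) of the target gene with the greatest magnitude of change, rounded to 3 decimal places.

MMP3: ΔΔCt = (26.16−16.02) − (31.74−16.79) = 10.14 − 14.95 = -4.81; fold change = 2^4.81 = 28.051
VEGF5: ΔΔCt = (25.69−16.02) − (31.62−16.79) = 9.67 − 14.83 = -5.16; fold change = 2^5.16 = 35.753
CXCL8: ΔΔCt = (20.56−16.02) − (21.66−16.79) = 4.54 − 4.87 = -0.33; fold change = 2^0.33 = 1.257
SLC1: ΔΔCt = (19.61−16.02) − (25.07−16.79) = 3.59 − 8.28 = -4.69; fold change = 2^4.69 = 25.813
VEGF5 has the largest |ΔΔCt| = 5.16.

35.753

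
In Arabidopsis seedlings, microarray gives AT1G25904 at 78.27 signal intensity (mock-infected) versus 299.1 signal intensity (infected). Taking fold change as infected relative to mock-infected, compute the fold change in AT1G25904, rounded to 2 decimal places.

3.82

Fold change = 299.1 / 78.27 = 3.821
AT1G25904 is upregulated.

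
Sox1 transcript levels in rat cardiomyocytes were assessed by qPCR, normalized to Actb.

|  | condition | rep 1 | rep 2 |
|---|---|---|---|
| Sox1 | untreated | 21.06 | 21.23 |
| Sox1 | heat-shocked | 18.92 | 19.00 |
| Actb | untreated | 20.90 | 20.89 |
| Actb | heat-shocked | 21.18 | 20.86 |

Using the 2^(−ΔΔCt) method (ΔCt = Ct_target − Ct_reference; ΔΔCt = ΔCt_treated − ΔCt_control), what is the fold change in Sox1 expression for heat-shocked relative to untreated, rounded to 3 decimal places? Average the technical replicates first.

4.959

Mean Ct: Sox1 untreated 21.145; Sox1 heat-shocked 18.960; Actb untreated 20.895; Actb heat-shocked 21.020
ΔCt(untreated) = 21.145 − 20.895 = 0.250
ΔCt(heat-shocked) = 18.960 − 21.020 = -2.060
ΔΔCt = -2.060 − 0.250 = -2.310
Fold change = 2^(−(-2.310)) = 2^2.310 = 4.9588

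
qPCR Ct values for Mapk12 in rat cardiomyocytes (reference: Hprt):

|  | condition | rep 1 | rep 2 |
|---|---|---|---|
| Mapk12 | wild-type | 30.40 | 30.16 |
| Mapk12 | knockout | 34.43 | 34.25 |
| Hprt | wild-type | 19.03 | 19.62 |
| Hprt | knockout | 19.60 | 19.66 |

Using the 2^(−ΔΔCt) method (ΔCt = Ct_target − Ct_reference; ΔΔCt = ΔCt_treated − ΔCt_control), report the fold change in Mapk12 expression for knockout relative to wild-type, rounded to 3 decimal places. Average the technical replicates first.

Mean Ct: Mapk12 wild-type 30.280; Mapk12 knockout 34.340; Hprt wild-type 19.325; Hprt knockout 19.630
ΔCt(wild-type) = 30.280 − 19.325 = 10.955
ΔCt(knockout) = 34.340 − 19.630 = 14.710
ΔΔCt = 14.710 − 10.955 = 3.755
Fold change = 2^(−3.755) = 0.0741

0.074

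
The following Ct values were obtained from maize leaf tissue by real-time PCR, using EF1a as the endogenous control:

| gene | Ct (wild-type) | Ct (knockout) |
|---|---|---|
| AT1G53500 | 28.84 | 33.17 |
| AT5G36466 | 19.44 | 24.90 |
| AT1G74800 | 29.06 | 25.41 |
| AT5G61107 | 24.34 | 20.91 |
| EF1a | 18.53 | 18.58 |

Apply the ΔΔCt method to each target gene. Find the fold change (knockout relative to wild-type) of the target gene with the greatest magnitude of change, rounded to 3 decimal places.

0.024

AT1G53500: ΔΔCt = (33.17−18.58) − (28.84−18.53) = 14.59 − 10.31 = 4.28; fold change = 2^-4.28 = 0.051
AT5G36466: ΔΔCt = (24.90−18.58) − (19.44−18.53) = 6.32 − 0.91 = 5.41; fold change = 2^-5.41 = 0.024
AT1G74800: ΔΔCt = (25.41−18.58) − (29.06−18.53) = 6.83 − 10.53 = -3.70; fold change = 2^3.70 = 12.996
AT5G61107: ΔΔCt = (20.91−18.58) − (24.34−18.53) = 2.33 − 5.81 = -3.48; fold change = 2^3.48 = 11.158
AT5G36466 has the largest |ΔΔCt| = 5.41.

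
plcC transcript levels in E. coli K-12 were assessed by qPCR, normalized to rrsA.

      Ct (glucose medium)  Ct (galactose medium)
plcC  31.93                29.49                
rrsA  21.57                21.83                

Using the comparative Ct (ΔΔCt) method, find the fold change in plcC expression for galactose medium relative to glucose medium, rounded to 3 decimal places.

ΔCt(glucose medium) = 31.930 − 21.570 = 10.360
ΔCt(galactose medium) = 29.490 − 21.830 = 7.660
ΔΔCt = 7.660 − 10.360 = -2.700
Fold change = 2^(−(-2.700)) = 2^2.700 = 6.4980

6.498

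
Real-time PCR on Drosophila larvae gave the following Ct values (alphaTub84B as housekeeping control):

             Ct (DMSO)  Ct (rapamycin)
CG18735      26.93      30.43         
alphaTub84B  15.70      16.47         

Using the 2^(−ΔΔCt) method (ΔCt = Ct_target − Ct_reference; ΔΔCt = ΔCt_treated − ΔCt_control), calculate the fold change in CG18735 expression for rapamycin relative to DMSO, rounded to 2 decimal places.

ΔCt(DMSO) = 26.930 − 15.700 = 11.230
ΔCt(rapamycin) = 30.430 − 16.470 = 13.960
ΔΔCt = 13.960 − 11.230 = 2.730
Fold change = 2^(−2.730) = 0.151

0.15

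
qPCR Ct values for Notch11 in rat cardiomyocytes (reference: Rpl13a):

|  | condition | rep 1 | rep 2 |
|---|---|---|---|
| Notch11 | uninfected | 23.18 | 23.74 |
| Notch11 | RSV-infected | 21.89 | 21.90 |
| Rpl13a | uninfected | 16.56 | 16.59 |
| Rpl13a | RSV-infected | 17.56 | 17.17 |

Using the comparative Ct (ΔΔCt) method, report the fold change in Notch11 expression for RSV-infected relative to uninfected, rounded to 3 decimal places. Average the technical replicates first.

5.116

Mean Ct: Notch11 uninfected 23.460; Notch11 RSV-infected 21.895; Rpl13a uninfected 16.575; Rpl13a RSV-infected 17.365
ΔCt(uninfected) = 23.460 − 16.575 = 6.885
ΔCt(RSV-infected) = 21.895 − 17.365 = 4.530
ΔΔCt = 4.530 − 6.885 = -2.355
Fold change = 2^(−(-2.355)) = 2^2.355 = 5.1159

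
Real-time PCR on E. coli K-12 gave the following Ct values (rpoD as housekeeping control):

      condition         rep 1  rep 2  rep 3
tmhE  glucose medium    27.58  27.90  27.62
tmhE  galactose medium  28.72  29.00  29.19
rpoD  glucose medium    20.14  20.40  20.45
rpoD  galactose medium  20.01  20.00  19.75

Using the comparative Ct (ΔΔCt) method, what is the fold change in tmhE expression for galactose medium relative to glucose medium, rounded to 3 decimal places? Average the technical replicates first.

Mean Ct: tmhE glucose medium 27.700; tmhE galactose medium 28.970; rpoD glucose medium 20.330; rpoD galactose medium 19.920
ΔCt(glucose medium) = 27.700 − 20.330 = 7.370
ΔCt(galactose medium) = 28.970 − 19.920 = 9.050
ΔΔCt = 9.050 − 7.370 = 1.680
Fold change = 2^(−1.680) = 0.3121

0.312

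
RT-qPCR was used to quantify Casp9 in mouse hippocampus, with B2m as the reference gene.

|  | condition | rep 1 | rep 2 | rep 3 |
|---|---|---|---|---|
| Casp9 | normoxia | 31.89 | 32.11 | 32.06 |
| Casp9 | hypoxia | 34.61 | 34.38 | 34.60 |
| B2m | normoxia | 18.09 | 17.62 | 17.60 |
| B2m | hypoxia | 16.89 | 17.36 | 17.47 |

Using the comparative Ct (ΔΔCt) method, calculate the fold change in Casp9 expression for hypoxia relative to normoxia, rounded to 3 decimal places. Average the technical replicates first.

Mean Ct: Casp9 normoxia 32.020; Casp9 hypoxia 34.530; B2m normoxia 17.770; B2m hypoxia 17.240
ΔCt(normoxia) = 32.020 − 17.770 = 14.250
ΔCt(hypoxia) = 34.530 − 17.240 = 17.290
ΔΔCt = 17.290 − 14.250 = 3.040
Fold change = 2^(−3.040) = 0.1216

0.122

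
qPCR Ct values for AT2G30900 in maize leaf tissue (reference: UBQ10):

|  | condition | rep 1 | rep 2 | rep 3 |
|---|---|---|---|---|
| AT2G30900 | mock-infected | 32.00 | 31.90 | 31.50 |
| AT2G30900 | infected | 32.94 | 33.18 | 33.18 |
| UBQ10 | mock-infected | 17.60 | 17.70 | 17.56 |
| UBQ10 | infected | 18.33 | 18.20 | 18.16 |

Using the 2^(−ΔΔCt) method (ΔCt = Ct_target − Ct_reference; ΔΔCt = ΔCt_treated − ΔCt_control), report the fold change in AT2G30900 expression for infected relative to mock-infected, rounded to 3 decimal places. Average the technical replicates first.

Mean Ct: AT2G30900 mock-infected 31.800; AT2G30900 infected 33.100; UBQ10 mock-infected 17.620; UBQ10 infected 18.230
ΔCt(mock-infected) = 31.800 − 17.620 = 14.180
ΔCt(infected) = 33.100 − 18.230 = 14.870
ΔΔCt = 14.870 − 14.180 = 0.690
Fold change = 2^(−0.690) = 0.6199

0.620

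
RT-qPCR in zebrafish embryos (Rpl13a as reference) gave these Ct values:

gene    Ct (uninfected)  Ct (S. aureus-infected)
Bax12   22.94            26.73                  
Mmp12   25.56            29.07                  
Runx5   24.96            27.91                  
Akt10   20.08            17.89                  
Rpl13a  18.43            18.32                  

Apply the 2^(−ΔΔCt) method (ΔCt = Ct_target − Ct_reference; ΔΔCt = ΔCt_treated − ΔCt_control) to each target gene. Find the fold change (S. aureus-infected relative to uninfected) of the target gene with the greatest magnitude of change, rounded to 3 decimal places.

0.067

Bax12: ΔΔCt = (26.73−18.32) − (22.94−18.43) = 8.41 − 4.51 = 3.90; fold change = 2^-3.90 = 0.067
Mmp12: ΔΔCt = (29.07−18.32) − (25.56−18.43) = 10.75 − 7.13 = 3.62; fold change = 2^-3.62 = 0.081
Runx5: ΔΔCt = (27.91−18.32) − (24.96−18.43) = 9.59 − 6.53 = 3.06; fold change = 2^-3.06 = 0.120
Akt10: ΔΔCt = (17.89−18.32) − (20.08−18.43) = -0.43 − 1.65 = -2.08; fold change = 2^2.08 = 4.228
Bax12 has the largest |ΔΔCt| = 3.90.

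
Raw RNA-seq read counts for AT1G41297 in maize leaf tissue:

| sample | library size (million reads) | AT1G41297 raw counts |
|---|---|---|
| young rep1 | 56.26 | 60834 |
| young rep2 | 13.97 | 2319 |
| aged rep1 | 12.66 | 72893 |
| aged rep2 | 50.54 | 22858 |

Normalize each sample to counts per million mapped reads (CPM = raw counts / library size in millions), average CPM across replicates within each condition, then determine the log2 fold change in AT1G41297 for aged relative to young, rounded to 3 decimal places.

CPM(young rep1) = 60834 / 56.26 = 1081.3011
CPM(young rep2) = 2319 / 13.97 = 165.9986
CPM(aged rep1) = 72893 / 12.66 = 5757.7409
CPM(aged rep2) = 22858 / 50.54 = 452.2754
mean CPM(young) = 623.6498; mean CPM(aged) = 3105.0082
Fold change = 3105.0082 / 623.6498 = 4.97877
log2(4.97877) = 2.3158

2.316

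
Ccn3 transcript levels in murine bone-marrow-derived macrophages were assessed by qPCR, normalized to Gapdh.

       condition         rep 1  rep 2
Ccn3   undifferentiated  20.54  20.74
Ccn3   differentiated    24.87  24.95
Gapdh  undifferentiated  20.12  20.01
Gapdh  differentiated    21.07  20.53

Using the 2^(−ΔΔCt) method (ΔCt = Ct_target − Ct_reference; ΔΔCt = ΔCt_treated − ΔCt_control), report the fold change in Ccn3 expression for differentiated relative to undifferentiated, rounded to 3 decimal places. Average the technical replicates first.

0.086

Mean Ct: Ccn3 undifferentiated 20.640; Ccn3 differentiated 24.910; Gapdh undifferentiated 20.065; Gapdh differentiated 20.800
ΔCt(undifferentiated) = 20.640 − 20.065 = 0.575
ΔCt(differentiated) = 24.910 − 20.800 = 4.110
ΔΔCt = 4.110 − 0.575 = 3.535
Fold change = 2^(−3.535) = 0.0863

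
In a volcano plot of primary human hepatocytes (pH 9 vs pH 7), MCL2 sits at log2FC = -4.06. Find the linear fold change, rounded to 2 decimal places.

Fold change = 2^(-4.06) = 0.060

0.06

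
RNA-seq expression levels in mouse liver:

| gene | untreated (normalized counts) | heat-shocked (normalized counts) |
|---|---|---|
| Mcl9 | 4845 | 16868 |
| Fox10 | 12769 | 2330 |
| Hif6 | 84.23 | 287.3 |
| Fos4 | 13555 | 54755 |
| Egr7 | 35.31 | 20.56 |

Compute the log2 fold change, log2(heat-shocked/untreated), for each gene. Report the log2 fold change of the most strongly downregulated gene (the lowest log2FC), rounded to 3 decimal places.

-2.454

log2(16868/4845) = 1.800  (Mcl9)
log2(2330/12769) = -2.454  (Fox10)
log2(287.3/84.23) = 1.770  (Hif6)
log2(54755/13555) = 2.014  (Fos4)
log2(20.56/35.31) = -0.780  (Egr7)
Fox10 is most strongly downregulated.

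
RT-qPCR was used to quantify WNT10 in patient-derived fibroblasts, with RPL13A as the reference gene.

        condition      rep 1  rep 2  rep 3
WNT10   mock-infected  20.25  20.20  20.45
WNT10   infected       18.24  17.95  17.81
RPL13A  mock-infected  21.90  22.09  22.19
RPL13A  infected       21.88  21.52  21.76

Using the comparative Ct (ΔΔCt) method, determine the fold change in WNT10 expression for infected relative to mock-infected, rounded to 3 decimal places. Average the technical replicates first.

Mean Ct: WNT10 mock-infected 20.300; WNT10 infected 18.000; RPL13A mock-infected 22.060; RPL13A infected 21.720
ΔCt(mock-infected) = 20.300 − 22.060 = -1.760
ΔCt(infected) = 18.000 − 21.720 = -3.720
ΔΔCt = -3.720 − (-1.760) = -1.960
Fold change = 2^(−(-1.960)) = 2^1.960 = 3.8906

3.891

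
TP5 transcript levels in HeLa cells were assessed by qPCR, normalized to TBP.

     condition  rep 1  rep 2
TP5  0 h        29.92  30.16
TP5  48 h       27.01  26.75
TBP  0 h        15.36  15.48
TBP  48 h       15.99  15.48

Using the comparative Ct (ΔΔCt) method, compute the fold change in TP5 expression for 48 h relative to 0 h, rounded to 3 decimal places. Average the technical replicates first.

11.119

Mean Ct: TP5 0 h 30.040; TP5 48 h 26.880; TBP 0 h 15.420; TBP 48 h 15.735
ΔCt(0 h) = 30.040 − 15.420 = 14.620
ΔCt(48 h) = 26.880 − 15.735 = 11.145
ΔΔCt = 11.145 − 14.620 = -3.475
Fold change = 2^(−(-3.475)) = 2^3.475 = 11.1193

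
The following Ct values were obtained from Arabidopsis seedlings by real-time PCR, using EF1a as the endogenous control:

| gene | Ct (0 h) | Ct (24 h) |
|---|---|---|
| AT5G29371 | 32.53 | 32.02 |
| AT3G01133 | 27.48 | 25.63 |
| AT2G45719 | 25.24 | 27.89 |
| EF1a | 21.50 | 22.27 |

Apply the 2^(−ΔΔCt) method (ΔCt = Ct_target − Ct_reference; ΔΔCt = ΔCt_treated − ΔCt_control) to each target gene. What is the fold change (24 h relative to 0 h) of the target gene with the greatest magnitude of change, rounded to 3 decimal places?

6.148

AT5G29371: ΔΔCt = (32.02−22.27) − (32.53−21.50) = 9.75 − 11.03 = -1.28; fold change = 2^1.28 = 2.428
AT3G01133: ΔΔCt = (25.63−22.27) − (27.48−21.50) = 3.36 − 5.98 = -2.62; fold change = 2^2.62 = 6.148
AT2G45719: ΔΔCt = (27.89−22.27) − (25.24−21.50) = 5.62 − 3.74 = 1.88; fold change = 2^-1.88 = 0.272
AT3G01133 has the largest |ΔΔCt| = 2.62.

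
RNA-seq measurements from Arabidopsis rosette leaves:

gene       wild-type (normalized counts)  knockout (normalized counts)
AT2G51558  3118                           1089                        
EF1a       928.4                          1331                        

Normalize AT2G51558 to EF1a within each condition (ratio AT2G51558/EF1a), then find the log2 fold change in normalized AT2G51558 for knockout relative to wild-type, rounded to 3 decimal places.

-2.037

AT2G51558/EF1a (wild-type) = 3118 / 928.4 = 3.3585
AT2G51558/EF1a (knockout) = 1089 / 1331 = 0.81818
Fold change = 0.81818 / 3.3585 = 0.2436
log2(0.2436) = -2.0373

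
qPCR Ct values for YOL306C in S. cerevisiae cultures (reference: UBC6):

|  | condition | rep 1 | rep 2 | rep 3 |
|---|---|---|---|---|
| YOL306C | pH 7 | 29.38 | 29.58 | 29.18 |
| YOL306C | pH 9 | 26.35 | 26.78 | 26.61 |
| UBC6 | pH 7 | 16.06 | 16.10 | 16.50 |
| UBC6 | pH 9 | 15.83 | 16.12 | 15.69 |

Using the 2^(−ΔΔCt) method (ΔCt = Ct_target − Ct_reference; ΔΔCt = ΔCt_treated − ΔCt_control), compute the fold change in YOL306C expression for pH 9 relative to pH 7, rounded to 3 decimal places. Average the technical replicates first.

Mean Ct: YOL306C pH 7 29.380; YOL306C pH 9 26.580; UBC6 pH 7 16.220; UBC6 pH 9 15.880
ΔCt(pH 7) = 29.380 − 16.220 = 13.160
ΔCt(pH 9) = 26.580 − 15.880 = 10.700
ΔΔCt = 10.700 − 13.160 = -2.460
Fold change = 2^(−(-2.460)) = 2^2.460 = 5.5022

5.502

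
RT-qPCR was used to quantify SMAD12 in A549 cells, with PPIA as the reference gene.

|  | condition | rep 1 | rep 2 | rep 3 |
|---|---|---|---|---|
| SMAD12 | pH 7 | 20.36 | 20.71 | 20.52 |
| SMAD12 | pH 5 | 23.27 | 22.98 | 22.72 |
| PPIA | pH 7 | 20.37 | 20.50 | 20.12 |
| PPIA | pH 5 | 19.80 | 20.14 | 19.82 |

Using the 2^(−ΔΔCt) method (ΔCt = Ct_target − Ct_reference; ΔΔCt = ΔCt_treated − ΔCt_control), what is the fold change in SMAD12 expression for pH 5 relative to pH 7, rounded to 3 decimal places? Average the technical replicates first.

0.137

Mean Ct: SMAD12 pH 7 20.530; SMAD12 pH 5 22.990; PPIA pH 7 20.330; PPIA pH 5 19.920
ΔCt(pH 7) = 20.530 − 20.330 = 0.200
ΔCt(pH 5) = 22.990 − 19.920 = 3.070
ΔΔCt = 3.070 − 0.200 = 2.870
Fold change = 2^(−2.870) = 0.1368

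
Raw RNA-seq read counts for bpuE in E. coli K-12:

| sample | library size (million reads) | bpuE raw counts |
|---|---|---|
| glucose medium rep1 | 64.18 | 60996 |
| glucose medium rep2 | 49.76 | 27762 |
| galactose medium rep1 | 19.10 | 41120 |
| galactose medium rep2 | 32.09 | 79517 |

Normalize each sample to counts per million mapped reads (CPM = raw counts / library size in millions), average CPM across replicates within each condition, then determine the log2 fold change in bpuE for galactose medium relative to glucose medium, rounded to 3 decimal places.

CPM(glucose medium rep1) = 60996 / 64.18 = 950.3895
CPM(glucose medium rep2) = 27762 / 49.76 = 557.9180
CPM(galactose medium rep1) = 41120 / 19.10 = 2152.8796
CPM(galactose medium rep2) = 79517 / 32.09 = 2477.9371
mean CPM(glucose medium) = 754.1538; mean CPM(galactose medium) = 2315.4083
Fold change = 2315.4083 / 754.1538 = 3.07021
log2(3.07021) = 1.6183

1.618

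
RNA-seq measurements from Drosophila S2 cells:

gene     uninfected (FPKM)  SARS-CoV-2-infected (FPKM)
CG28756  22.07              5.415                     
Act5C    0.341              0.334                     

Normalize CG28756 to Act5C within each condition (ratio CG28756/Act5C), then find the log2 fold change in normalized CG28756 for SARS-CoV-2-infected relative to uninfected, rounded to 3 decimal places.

CG28756/Act5C (uninfected) = 22.07 / 0.341 = 64.721
CG28756/Act5C (SARS-CoV-2-infected) = 5.415 / 0.334 = 16.213
Fold change = 16.213 / 64.721 = 0.2505
log2(0.2505) = -1.9971

-1.997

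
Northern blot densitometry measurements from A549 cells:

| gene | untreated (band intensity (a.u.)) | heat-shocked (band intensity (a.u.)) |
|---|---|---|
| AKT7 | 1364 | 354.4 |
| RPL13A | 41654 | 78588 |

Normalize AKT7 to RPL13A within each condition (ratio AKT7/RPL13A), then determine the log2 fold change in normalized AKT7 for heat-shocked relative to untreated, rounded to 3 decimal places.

AKT7/RPL13A (untreated) = 1364 / 41654 = 0.032746
AKT7/RPL13A (heat-shocked) = 354.4 / 78588 = 0.0045096
Fold change = 0.0045096 / 0.032746 = 0.1377
log2(0.1377) = -2.8602

-2.860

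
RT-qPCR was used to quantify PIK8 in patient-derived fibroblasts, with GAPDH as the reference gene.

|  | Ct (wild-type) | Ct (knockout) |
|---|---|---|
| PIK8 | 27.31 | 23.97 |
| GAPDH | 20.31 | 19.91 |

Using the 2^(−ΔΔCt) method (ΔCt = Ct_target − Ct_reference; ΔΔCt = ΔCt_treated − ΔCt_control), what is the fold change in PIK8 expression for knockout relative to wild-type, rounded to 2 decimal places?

7.67

ΔCt(wild-type) = 27.310 − 20.310 = 7.000
ΔCt(knockout) = 23.970 − 19.910 = 4.060
ΔΔCt = 4.060 − 7.000 = -2.940
Fold change = 2^(−(-2.940)) = 2^2.940 = 7.674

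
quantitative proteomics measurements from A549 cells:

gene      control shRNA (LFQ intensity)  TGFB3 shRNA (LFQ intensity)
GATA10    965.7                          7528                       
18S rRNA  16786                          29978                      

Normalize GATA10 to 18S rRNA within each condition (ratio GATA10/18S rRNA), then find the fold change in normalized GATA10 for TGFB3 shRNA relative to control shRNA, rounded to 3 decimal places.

4.365

GATA10/18S rRNA (control shRNA) = 965.7 / 16786 = 0.05753
GATA10/18S rRNA (TGFB3 shRNA) = 7528 / 29978 = 0.25112
Fold change = 0.25112 / 0.05753 = 4.3650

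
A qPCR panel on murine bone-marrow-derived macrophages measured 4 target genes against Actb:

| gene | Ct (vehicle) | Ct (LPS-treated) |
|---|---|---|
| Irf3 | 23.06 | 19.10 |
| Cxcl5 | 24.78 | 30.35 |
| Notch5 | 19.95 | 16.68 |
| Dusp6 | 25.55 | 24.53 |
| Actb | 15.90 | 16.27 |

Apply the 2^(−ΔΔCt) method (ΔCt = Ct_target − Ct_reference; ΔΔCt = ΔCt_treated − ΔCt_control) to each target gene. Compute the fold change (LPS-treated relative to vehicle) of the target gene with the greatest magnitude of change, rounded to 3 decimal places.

0.027

Irf3: ΔΔCt = (19.10−16.27) − (23.06−15.90) = 2.83 − 7.16 = -4.33; fold change = 2^4.33 = 20.112
Cxcl5: ΔΔCt = (30.35−16.27) − (24.78−15.90) = 14.08 − 8.88 = 5.20; fold change = 2^-5.20 = 0.027
Notch5: ΔΔCt = (16.68−16.27) − (19.95−15.90) = 0.41 − 4.05 = -3.64; fold change = 2^3.64 = 12.467
Dusp6: ΔΔCt = (24.53−16.27) − (25.55−15.90) = 8.26 − 9.65 = -1.39; fold change = 2^1.39 = 2.621
Cxcl5 has the largest |ΔΔCt| = 5.20.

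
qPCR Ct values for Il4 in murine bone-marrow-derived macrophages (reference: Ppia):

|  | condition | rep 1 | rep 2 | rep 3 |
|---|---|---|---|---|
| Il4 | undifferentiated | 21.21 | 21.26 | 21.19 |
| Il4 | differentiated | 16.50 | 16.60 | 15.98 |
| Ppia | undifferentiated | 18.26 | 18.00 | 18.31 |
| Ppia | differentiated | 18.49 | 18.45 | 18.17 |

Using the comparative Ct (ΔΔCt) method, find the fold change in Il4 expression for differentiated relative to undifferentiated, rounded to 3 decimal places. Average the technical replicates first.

Mean Ct: Il4 undifferentiated 21.220; Il4 differentiated 16.360; Ppia undifferentiated 18.190; Ppia differentiated 18.370
ΔCt(undifferentiated) = 21.220 − 18.190 = 3.030
ΔCt(differentiated) = 16.360 − 18.370 = -2.010
ΔΔCt = -2.010 − 3.030 = -5.040
Fold change = 2^(−(-5.040)) = 2^5.040 = 32.8996

32.900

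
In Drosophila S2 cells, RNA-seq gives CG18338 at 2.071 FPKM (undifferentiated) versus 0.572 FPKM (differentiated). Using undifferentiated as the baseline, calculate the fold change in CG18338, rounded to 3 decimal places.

Fold change = 0.572 / 2.071 = 0.2762
CG18338 is downregulated.

0.276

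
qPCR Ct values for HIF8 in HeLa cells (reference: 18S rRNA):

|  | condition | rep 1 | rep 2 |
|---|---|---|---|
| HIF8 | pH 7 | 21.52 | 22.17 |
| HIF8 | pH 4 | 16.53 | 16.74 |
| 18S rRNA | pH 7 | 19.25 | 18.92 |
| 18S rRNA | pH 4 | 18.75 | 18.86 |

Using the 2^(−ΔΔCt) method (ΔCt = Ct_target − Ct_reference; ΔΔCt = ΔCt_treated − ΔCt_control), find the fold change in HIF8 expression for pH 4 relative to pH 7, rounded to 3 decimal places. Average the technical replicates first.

30.484

Mean Ct: HIF8 pH 7 21.845; HIF8 pH 4 16.635; 18S rRNA pH 7 19.085; 18S rRNA pH 4 18.805
ΔCt(pH 7) = 21.845 − 19.085 = 2.760
ΔCt(pH 4) = 16.635 − 18.805 = -2.170
ΔΔCt = -2.170 − 2.760 = -4.930
Fold change = 2^(−(-4.930)) = 2^4.930 = 30.4844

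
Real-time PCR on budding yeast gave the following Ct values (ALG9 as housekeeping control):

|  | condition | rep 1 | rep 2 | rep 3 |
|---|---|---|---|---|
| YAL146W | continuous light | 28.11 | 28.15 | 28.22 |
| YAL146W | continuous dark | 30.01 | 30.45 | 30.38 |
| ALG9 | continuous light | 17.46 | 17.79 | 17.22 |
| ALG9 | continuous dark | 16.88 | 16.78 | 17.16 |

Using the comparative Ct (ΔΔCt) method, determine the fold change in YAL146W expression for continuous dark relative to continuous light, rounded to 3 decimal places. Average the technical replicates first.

0.157

Mean Ct: YAL146W continuous light 28.160; YAL146W continuous dark 30.280; ALG9 continuous light 17.490; ALG9 continuous dark 16.940
ΔCt(continuous light) = 28.160 − 17.490 = 10.670
ΔCt(continuous dark) = 30.280 − 16.940 = 13.340
ΔΔCt = 13.340 − 10.670 = 2.670
Fold change = 2^(−2.670) = 0.1571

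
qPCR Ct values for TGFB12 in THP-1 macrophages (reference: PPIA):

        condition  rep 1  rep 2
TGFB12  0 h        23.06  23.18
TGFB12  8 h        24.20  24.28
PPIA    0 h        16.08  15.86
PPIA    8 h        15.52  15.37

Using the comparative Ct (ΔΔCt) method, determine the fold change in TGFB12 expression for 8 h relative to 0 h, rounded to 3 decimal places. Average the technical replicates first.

0.320

Mean Ct: TGFB12 0 h 23.120; TGFB12 8 h 24.240; PPIA 0 h 15.970; PPIA 8 h 15.445
ΔCt(0 h) = 23.120 − 15.970 = 7.150
ΔCt(8 h) = 24.240 − 15.445 = 8.795
ΔΔCt = 8.795 − 7.150 = 1.645
Fold change = 2^(−1.645) = 0.3197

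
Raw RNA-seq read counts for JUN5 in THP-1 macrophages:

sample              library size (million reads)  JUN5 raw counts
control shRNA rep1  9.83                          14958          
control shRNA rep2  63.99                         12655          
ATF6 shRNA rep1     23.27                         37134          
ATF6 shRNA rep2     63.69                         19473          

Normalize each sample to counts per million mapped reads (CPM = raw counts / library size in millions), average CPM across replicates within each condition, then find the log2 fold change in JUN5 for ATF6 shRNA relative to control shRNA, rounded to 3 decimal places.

CPM(control shRNA rep1) = 14958 / 9.83 = 1521.6684
CPM(control shRNA rep2) = 12655 / 63.99 = 197.7653
CPM(ATF6 shRNA rep1) = 37134 / 23.27 = 1595.7886
CPM(ATF6 shRNA rep2) = 19473 / 63.69 = 305.7466
mean CPM(control shRNA) = 859.7168; mean CPM(ATF6 shRNA) = 950.7676
Fold change = 950.7676 / 859.7168 = 1.10591
log2(1.10591) = 0.1452

0.145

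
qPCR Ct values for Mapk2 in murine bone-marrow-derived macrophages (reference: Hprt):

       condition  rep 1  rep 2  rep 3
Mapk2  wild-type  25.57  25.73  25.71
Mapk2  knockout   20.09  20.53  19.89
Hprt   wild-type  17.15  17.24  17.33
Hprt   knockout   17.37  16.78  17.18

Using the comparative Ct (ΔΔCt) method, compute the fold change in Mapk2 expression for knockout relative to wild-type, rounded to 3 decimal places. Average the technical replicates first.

41.355

Mean Ct: Mapk2 wild-type 25.670; Mapk2 knockout 20.170; Hprt wild-type 17.240; Hprt knockout 17.110
ΔCt(wild-type) = 25.670 − 17.240 = 8.430
ΔCt(knockout) = 20.170 − 17.110 = 3.060
ΔΔCt = 3.060 − 8.430 = -5.370
Fold change = 2^(−(-5.370)) = 2^5.370 = 41.3553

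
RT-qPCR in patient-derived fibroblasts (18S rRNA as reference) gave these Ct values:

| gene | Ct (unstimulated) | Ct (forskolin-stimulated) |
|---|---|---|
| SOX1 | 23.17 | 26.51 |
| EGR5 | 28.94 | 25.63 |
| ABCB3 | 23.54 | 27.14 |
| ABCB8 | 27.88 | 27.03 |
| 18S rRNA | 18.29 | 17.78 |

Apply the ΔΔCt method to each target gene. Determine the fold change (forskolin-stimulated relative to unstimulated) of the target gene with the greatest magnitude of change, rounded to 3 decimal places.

0.058

SOX1: ΔΔCt = (26.51−17.78) − (23.17−18.29) = 8.73 − 4.88 = 3.85; fold change = 2^-3.85 = 0.069
EGR5: ΔΔCt = (25.63−17.78) − (28.94−18.29) = 7.85 − 10.65 = -2.80; fold change = 2^2.80 = 6.964
ABCB3: ΔΔCt = (27.14−17.78) − (23.54−18.29) = 9.36 − 5.25 = 4.11; fold change = 2^-4.11 = 0.058
ABCB8: ΔΔCt = (27.03−17.78) − (27.88−18.29) = 9.25 − 9.59 = -0.34; fold change = 2^0.34 = 1.266
ABCB3 has the largest |ΔΔCt| = 4.11.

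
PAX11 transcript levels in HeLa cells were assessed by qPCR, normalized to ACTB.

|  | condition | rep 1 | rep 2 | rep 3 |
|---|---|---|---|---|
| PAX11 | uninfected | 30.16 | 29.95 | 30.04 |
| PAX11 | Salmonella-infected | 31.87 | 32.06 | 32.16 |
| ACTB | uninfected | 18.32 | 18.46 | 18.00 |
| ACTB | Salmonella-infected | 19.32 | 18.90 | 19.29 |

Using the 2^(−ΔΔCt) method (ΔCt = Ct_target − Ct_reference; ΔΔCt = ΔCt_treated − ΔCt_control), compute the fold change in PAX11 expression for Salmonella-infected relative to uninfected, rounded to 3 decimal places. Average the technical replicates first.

Mean Ct: PAX11 uninfected 30.050; PAX11 Salmonella-infected 32.030; ACTB uninfected 18.260; ACTB Salmonella-infected 19.170
ΔCt(uninfected) = 30.050 − 18.260 = 11.790
ΔCt(Salmonella-infected) = 32.030 − 19.170 = 12.860
ΔΔCt = 12.860 − 11.790 = 1.070
Fold change = 2^(−1.070) = 0.4763

0.476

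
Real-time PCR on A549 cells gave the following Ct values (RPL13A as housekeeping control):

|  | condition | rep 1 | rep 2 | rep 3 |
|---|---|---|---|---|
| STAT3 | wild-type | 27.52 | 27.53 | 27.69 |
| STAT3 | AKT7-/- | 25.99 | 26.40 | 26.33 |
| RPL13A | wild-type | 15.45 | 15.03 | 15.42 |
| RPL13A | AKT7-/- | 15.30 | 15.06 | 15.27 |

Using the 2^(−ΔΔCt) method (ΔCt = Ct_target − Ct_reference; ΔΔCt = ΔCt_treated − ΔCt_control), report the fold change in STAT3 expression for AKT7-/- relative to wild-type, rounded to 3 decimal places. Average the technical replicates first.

2.378

Mean Ct: STAT3 wild-type 27.580; STAT3 AKT7-/- 26.240; RPL13A wild-type 15.300; RPL13A AKT7-/- 15.210
ΔCt(wild-type) = 27.580 − 15.300 = 12.280
ΔCt(AKT7-/-) = 26.240 − 15.210 = 11.030
ΔΔCt = 11.030 − 12.280 = -1.250
Fold change = 2^(−(-1.250)) = 2^1.250 = 2.3784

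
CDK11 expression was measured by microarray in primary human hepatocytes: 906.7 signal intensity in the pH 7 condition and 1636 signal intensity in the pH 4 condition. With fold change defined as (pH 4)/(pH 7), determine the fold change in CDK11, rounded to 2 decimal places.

Fold change = 1636 / 906.7 = 1.804
CDK11 is upregulated.

1.80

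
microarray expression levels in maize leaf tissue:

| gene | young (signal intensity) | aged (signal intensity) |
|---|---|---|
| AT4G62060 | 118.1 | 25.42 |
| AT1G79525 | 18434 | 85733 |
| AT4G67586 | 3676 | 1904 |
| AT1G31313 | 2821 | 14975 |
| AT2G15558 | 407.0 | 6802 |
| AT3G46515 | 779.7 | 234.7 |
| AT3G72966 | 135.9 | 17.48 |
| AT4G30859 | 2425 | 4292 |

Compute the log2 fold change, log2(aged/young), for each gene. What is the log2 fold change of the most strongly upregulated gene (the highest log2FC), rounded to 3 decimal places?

4.063

log2(25.42/118.1) = -2.216  (AT4G62060)
log2(85733/18434) = 2.217  (AT1G79525)
log2(1904/3676) = -0.949  (AT4G67586)
log2(14975/2821) = 2.408  (AT1G31313)
log2(6802/407.0) = 4.063  (AT2G15558)
log2(234.7/779.7) = -1.732  (AT3G46515)
log2(17.48/135.9) = -2.959  (AT3G72966)
log2(4292/2425) = 0.824  (AT4G30859)
AT2G15558 is most strongly upregulated.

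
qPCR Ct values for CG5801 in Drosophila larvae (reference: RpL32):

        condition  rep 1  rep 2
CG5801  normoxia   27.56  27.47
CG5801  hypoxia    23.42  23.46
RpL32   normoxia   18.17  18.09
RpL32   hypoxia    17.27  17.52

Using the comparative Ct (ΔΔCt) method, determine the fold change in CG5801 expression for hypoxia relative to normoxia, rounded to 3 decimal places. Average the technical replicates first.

Mean Ct: CG5801 normoxia 27.515; CG5801 hypoxia 23.440; RpL32 normoxia 18.130; RpL32 hypoxia 17.395
ΔCt(normoxia) = 27.515 − 18.130 = 9.385
ΔCt(hypoxia) = 23.440 − 17.395 = 6.045
ΔΔCt = 6.045 − 9.385 = -3.340
Fold change = 2^(−(-3.340)) = 2^3.340 = 10.1261

10.126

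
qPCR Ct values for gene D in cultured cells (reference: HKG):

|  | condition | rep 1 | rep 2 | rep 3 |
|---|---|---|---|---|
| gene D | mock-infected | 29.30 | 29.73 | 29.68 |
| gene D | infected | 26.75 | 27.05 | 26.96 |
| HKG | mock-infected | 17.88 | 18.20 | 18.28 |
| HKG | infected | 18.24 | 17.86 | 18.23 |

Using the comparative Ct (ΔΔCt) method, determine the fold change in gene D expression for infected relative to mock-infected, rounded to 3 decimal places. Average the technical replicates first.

Mean Ct: gene D mock-infected 29.570; gene D infected 26.920; HKG mock-infected 18.120; HKG infected 18.110
ΔCt(mock-infected) = 29.570 − 18.120 = 11.450
ΔCt(infected) = 26.920 − 18.110 = 8.810
ΔΔCt = 8.810 − 11.450 = -2.640
Fold change = 2^(−(-2.640)) = 2^2.640 = 6.2333

6.233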